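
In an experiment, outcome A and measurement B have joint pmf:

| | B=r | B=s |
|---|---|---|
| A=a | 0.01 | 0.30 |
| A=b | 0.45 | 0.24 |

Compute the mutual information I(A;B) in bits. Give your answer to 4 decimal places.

0.2885 bits

Marginals: p(A) = (0.3100, 0.6900), p(B) = (0.4600, 0.5400).
I(A;B) = H(A) + H(B) − H(A,B).
H(A) = 0.8932, H(B) = 0.9954, H(A,B) = 1.6001.
I(A;B) = 0.8932 + 0.9954 − 1.6001 = 0.2885 bits.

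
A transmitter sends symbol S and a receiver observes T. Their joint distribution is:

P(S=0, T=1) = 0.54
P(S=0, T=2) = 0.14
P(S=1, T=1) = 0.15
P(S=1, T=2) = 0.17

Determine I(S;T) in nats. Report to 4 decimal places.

Marginals: p(S) = (0.6800, 0.3200), p(T) = (0.6900, 0.3100).
I(S;T) = H(S) + H(T) − H(S,T).
H(S) = 0.6269, H(T) = 0.6191, H(S,T) = 1.1938.
I(S;T) = 0.6269 + 0.6191 − 1.1938 = 0.0522 nats.

0.0522 nats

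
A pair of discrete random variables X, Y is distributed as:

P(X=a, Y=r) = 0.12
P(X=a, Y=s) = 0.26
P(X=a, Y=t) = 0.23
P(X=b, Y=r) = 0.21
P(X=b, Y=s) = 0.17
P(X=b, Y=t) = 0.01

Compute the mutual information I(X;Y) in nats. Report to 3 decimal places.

Marginals: p(X) = (0.6100, 0.3900), p(Y) = (0.3300, 0.4300, 0.2400).
I(X;Y) = Σ p(x,y)·ln[p(x,y)/(p(x)p(y))].
  (a,r): 0.12·ln(0.5961) = -0.0621
  (a,s): 0.26·ln(0.9912) = -0.0023
  (a,t): 0.23·ln(1.5710) = 0.1039
  (b,r): 0.21·ln(1.6317) = 0.1028
  (b,s): 0.17·ln(1.0137) = 0.0023
  (b,t): 0.01·ln(0.1068) = -0.0224
Sum = 0.122 nats.

0.122 nats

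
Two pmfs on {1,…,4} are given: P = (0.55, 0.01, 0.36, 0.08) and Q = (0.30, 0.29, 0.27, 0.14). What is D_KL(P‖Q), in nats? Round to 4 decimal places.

D(P‖Q) = Σ p·ln(p/q).
  0.55·ln(0.55/0.30) = 0.33337
  0.01·ln(0.01/0.29) = -0.03367
  0.36·ln(0.36/0.27) = 0.10357
  0.08·ln(0.08/0.14) = -0.04477
D(P‖Q) = 0.3585 nats.

0.3585 nats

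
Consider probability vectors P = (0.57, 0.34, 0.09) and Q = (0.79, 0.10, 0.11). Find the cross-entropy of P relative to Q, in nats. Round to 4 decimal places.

1.1159 nats

H(P,Q) = −Σ p·ln q.
  −0.57·ln(0.79) = 0.13436
  −0.34·ln(0.10) = 0.78288
  −0.09·ln(0.11) = 0.19865
H(P,Q) = 1.1159 nats.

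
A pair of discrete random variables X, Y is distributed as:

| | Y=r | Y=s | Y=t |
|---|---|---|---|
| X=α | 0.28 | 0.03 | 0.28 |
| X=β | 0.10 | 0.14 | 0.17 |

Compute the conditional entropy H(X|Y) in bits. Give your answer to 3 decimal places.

Chain rule: H(X|Y) = H(X,Y) − H(Y).
Marginals: p(X) = (0.5900, 0.4100), p(Y) = (0.3800, 0.1700, 0.4500).
H(X,Y) = 2.3441 bits; H(Y) = 1.4834 bits.
H(X|Y) = 2.3441 − 1.4834 = 0.861 bits.

0.861 bits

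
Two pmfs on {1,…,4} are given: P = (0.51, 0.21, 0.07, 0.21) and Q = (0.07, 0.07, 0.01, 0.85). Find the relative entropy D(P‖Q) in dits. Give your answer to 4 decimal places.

D(P‖Q) = Σ p·log₁₀(p/q).
  0.51·log₁₀(0.51/0.07) = 0.43986
  0.21·log₁₀(0.21/0.07) = 0.10020
  0.07·log₁₀(0.07/0.01) = 0.05916
  0.21·log₁₀(0.21/0.85) = -0.12751
D(P‖Q) = 0.4717 dits.

0.4717 dits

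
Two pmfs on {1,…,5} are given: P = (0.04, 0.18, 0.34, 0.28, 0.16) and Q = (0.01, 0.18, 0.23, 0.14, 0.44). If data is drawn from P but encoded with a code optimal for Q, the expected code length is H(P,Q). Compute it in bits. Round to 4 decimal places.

2.4157 bits

H(P,Q) = −Σ p·log₂ q.
  −0.04·log₂(0.01) = 0.26575
  −0.18·log₂(0.18) = 0.44531
  −0.34·log₂(0.23) = 0.72090
  −0.28·log₂(0.14) = 0.79422
  −0.16·log₂(0.44) = 0.18951
H(P,Q) = 2.4157 bits.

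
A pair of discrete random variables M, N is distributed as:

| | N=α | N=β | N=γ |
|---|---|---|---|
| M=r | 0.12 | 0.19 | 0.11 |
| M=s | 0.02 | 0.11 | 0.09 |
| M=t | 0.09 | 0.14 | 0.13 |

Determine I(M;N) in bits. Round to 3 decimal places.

Marginals: p(M) = (0.4200, 0.2200, 0.3600), p(N) = (0.2300, 0.4400, 0.3300).
I(M;N) = Σ p(x,y)·log₂[p(x,y)/(p(x)p(y))].
  (r,α): 0.12·log₂(1.2422) = 0.0376
  (r,β): 0.19·log₂(1.0281) = 0.0076
  (r,γ): 0.11·log₂(0.7937) = -0.0367
  (s,α): 0.02·log₂(0.3953) = -0.0268
  (s,β): 0.11·log₂(1.1364) = 0.0203
  (s,γ): 0.09·log₂(1.2397) = 0.0279
  (t,α): 0.09·log₂(1.0870) = 0.0108
  (t,β): 0.14·log₂(0.8838) = -0.0249
  (t,γ): 0.13·log₂(1.0943) = 0.0169
Sum = 0.033 bits.

0.033 bits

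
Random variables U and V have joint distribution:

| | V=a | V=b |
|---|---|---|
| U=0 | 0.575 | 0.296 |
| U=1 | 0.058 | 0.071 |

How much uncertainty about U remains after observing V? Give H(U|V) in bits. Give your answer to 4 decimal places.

Chain rule: H(U|V) = H(U,V) − H(V).
Marginals: p(U) = (0.8710, 0.1290), p(V) = (0.6330, 0.3670).
H(U,V) = 1.4881 bits; H(V) = 0.9483 bits.
H(U|V) = 1.4881 − 0.9483 = 0.5398 bits.

0.5398 bits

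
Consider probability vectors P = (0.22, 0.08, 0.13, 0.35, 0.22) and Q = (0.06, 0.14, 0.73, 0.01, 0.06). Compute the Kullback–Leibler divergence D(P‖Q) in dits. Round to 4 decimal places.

D(P‖Q) = Σ p·log₁₀(p/q).
  0.22·log₁₀(0.22/0.06) = 0.12414
  0.08·log₁₀(0.08/0.14) = -0.01944
  0.13·log₁₀(0.13/0.73) = -0.09742
  0.35·log₁₀(0.35/0.01) = 0.54042
  0.22·log₁₀(0.22/0.06) = 0.12414
D(P‖Q) = 0.6718 dits.

0.6718 dits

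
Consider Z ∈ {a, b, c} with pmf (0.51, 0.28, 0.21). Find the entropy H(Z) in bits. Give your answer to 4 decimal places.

1.4825 bits

H(Z) = −Σ p·log₂ p.
  −(0.51)·log₂(0.51) = 0.49543
  −(0.28)·log₂(0.28) = 0.51422
  −(0.21)·log₂(0.21) = 0.47282
Sum: 0.49543 + 0.51422 + 0.47282 = 1.4825 bits.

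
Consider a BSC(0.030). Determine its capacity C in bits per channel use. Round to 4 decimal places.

0.8056 bits

Binary symmetric channel: C = 1 − h₂(ε) where h₂ is the binary entropy function.
h₂(0.030) = −0.030·log₂0.030 − 0.970·log₂0.970 = 0.1944.
C = 1 − 0.1944 = 0.8056 bits per channel use.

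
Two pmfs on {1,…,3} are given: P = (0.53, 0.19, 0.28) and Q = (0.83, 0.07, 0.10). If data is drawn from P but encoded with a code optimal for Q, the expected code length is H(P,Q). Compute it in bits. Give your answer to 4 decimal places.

H(P,Q) = −Σ p·log₂ q.
  −0.53·log₂(0.83) = 0.14247
  −0.19·log₂(0.07) = 0.72894
  −0.28·log₂(0.10) = 0.93014
H(P,Q) = 1.8015 bits.

1.8015 bits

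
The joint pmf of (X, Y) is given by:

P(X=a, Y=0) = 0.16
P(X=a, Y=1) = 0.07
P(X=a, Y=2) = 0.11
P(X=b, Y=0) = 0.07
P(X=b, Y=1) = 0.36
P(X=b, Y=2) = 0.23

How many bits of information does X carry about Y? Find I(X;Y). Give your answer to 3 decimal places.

Marginals: p(X) = (0.3400, 0.6600), p(Y) = (0.2300, 0.4300, 0.3400).
I(X;Y) = Σ p(x,y)·log₂[p(x,y)/(p(x)p(y))].
  (a,0): 0.16·log₂(2.0460) = 0.1653
  (a,1): 0.07·log₂(0.4788) = -0.0744
  (a,2): 0.11·log₂(0.9516) = -0.0079
  (b,0): 0.07·log₂(0.4611) = -0.0782
  (b,1): 0.36·log₂(1.2685) = 0.1235
  (b,2): 0.23·log₂(1.0250) = 0.0082
Sum = 0.137 bits.

0.137 bits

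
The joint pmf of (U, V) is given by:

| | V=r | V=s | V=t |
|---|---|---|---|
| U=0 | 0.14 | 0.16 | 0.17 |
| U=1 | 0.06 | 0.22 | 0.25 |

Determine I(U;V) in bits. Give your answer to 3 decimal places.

0.039 bits

Marginals: p(U) = (0.4700, 0.5300), p(V) = (0.2000, 0.3800, 0.4200).
I(U;V) = H(U) + H(V) − H(U,V).
H(U) = 0.9974, H(V) = 1.5205, H(U,V) = 2.4788.
I(U;V) = 0.9974 + 1.5205 − 2.4788 = 0.039 bits.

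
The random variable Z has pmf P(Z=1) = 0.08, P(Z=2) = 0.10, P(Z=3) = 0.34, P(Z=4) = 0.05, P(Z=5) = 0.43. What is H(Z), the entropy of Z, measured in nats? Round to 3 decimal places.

1.312 nats

H(Z) = −Σ p·ln p.
  −(0.08)·ln(0.08) = 0.2021
  −(0.10)·ln(0.10) = 0.2303
  −(0.34)·ln(0.34) = 0.3668
  −(0.05)·ln(0.05) = 0.1498
  −(0.43)·ln(0.43) = 0.3629
Sum: 0.2021 + 0.2303 + 0.3668 + 0.1498 + 0.3629 = 1.312 nats.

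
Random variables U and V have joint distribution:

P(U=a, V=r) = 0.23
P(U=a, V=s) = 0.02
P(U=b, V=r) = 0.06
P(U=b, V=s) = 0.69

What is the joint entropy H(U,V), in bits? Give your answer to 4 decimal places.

H(U,V) = −Σ p(x,y)·log₂ p(x,y) over all 4 cells.
  cell (a,r): −0.23·log₂0.23 = 0.48767
  cell (a,s): −0.02·log₂0.02 = 0.11288
  cell (b,r): −0.06·log₂0.06 = 0.24353
  cell (b,s): −0.69·log₂0.69 = 0.36938
Sum = 1.2135 bits.

1.2135 bits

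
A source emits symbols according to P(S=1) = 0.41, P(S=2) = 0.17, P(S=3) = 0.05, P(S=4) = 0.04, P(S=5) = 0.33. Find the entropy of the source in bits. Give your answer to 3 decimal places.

H(S) = −Σ p·log₂ p.
  −(0.41)·log₂(0.41) = 0.5274
  −(0.17)·log₂(0.17) = 0.4346
  −(0.05)·log₂(0.05) = 0.2161
  −(0.04)·log₂(0.04) = 0.1858
  −(0.33)·log₂(0.33) = 0.5278
Sum: 0.5274 + 0.4346 + 0.2161 + 0.1858 + 0.5278 = 1.892 bits.

1.892 bits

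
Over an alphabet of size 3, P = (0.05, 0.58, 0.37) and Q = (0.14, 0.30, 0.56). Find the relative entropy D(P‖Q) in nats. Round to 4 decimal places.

0.1775 nats

D(P‖Q) = Σ p·ln(p/q).
  0.05·ln(0.05/0.14) = -0.05148
  0.58·ln(0.58/0.30) = 0.38236
  0.37·ln(0.37/0.56) = -0.15334
D(P‖Q) = 0.1775 nats.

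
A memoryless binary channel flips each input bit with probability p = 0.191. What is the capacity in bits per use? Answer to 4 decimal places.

Binary symmetric channel: C = 1 − h₂(ε) where h₂ is the binary entropy function.
h₂(0.191) = −0.191·log₂0.191 − 0.809·log₂0.809 = 0.7036.
C = 1 − 0.7036 = 0.2964 bits per channel use.

0.2964 bits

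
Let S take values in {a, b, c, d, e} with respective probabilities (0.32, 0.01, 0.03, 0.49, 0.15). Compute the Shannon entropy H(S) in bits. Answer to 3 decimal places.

1.659 bits

H(S) = −Σ p·log₂ p.
  −(0.32)·log₂(0.32) = 0.5260
  −(0.01)·log₂(0.01) = 0.0664
  −(0.03)·log₂(0.03) = 0.1518
  −(0.49)·log₂(0.49) = 0.5043
  −(0.15)·log₂(0.15) = 0.4105
Sum: 0.5260 + 0.0664 + 0.1518 + 0.5043 + 0.4105 = 1.659 bits.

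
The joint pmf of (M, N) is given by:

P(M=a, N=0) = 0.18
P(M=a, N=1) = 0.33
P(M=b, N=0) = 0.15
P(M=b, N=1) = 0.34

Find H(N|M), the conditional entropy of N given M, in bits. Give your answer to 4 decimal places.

0.9131 bits

Chain rule: H(N|M) = H(M,N) − H(M).
Marginals: p(M) = (0.5100, 0.4900), p(N) = (0.3300, 0.6700).
H(M,N) = 1.9128 bits; H(M) = 0.9997 bits.
H(N|M) = 1.9128 − 0.9997 = 0.9131 bits.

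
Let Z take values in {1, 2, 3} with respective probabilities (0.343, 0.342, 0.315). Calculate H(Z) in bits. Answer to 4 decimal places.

H(Z) = −Σ p·log₂ p.
  −(0.343)·log₂(0.343) = 0.52950
  −(0.342)·log₂(0.342) = 0.52939
  −(0.315)·log₂(0.315) = 0.52497
Sum: 0.52950 + 0.52939 + 0.52497 = 1.5839 bits.

1.5839 bits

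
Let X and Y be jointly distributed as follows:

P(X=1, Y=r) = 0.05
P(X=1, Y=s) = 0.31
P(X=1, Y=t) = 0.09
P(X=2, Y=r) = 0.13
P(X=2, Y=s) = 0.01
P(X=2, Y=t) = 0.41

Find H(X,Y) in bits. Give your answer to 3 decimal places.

2.029 bits

H(X,Y) = −Σ p(x,y)·log₂ p(x,y) over all 6 cells.
  cell (1,r): −0.05·log₂0.05 = 0.2161
  cell (1,s): −0.31·log₂0.31 = 0.5238
  cell (1,t): −0.09·log₂0.09 = 0.3127
  cell (2,r): −0.13·log₂0.13 = 0.3826
  cell (2,s): −0.01·log₂0.01 = 0.0664
  cell (2,t): −0.41·log₂0.41 = 0.5274
Sum = 2.029 bits.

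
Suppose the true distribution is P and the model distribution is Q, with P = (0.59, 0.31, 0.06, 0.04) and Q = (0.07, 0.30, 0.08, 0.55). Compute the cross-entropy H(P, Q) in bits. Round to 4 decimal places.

3.0551 bits

H(P,Q) = −Σ p·log₂ q.
  −0.59·log₂(0.07) = 2.26354
  −0.31·log₂(0.30) = 0.53846
  −0.06·log₂(0.08) = 0.21863
  −0.04·log₂(0.55) = 0.03450
H(P,Q) = 3.0551 bits.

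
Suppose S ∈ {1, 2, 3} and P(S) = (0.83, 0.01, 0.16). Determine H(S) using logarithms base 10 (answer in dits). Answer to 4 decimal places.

H(S) = −Σ p·log₁₀ p.
  −(0.83)·log₁₀(0.83) = 0.06717
  −(0.01)·log₁₀(0.01) = 0.02000
  −(0.16)·log₁₀(0.16) = 0.12734
Sum: 0.06717 + 0.02000 + 0.12734 = 0.2145 dits.

0.2145 dits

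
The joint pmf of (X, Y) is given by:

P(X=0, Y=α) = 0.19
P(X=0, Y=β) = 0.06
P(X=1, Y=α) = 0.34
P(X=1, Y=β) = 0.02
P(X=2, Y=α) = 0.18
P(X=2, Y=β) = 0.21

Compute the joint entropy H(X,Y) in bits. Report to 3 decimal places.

H(X,Y) = −Σ p(x,y)·log₂ p(x,y) over all 6 cells.
  cell (0,α): −0.19·log₂0.19 = 0.4552
  cell (0,β): −0.06·log₂0.06 = 0.2435
  cell (1,α): −0.34·log₂0.34 = 0.5292
  cell (1,β): −0.02·log₂0.02 = 0.1129
  cell (2,α): −0.18·log₂0.18 = 0.4453
  cell (2,β): −0.21·log₂0.21 = 0.4728
Sum = 2.259 bits.

2.259 bits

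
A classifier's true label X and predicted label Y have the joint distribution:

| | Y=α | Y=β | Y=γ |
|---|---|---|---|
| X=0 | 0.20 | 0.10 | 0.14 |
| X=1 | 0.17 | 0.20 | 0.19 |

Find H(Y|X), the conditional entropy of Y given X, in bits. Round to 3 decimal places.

1.558 bits

Marginals: p(X) = (0.4400, 0.5600), p(Y) = (0.3700, 0.3000, 0.3300).
H(Y|X) = Σ p(X) · H(Y|X=·).
  X=0: p=0.4400, H(Y|X=0) = 1.5285
  X=1: p=0.5600, H(Y|X=1) = 1.5817
Weighted sum = 1.558 bits.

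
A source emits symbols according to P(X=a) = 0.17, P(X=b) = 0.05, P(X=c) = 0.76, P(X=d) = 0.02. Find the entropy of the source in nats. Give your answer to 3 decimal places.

0.738 nats

H(X) = −Σ p·ln p.
  −(0.17)·ln(0.17) = 0.3012
  −(0.05)·ln(0.05) = 0.1498
  −(0.76)·ln(0.76) = 0.2086
  −(0.02)·ln(0.02) = 0.0782
Sum: 0.3012 + 0.1498 + 0.2086 + 0.0782 = 0.738 nats.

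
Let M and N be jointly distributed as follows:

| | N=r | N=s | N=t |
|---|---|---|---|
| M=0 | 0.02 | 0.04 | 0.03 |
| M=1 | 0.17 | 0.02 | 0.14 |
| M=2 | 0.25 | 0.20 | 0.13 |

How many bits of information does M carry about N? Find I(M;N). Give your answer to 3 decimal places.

Marginals: p(M) = (0.0900, 0.3300, 0.5800), p(N) = (0.4400, 0.2600, 0.3000).
I(M;N) = H(M) + H(N) − H(M,N).
H(M) = 1.2963, H(N) = 1.5475, H(M,N) = 2.7420.
I(M;N) = 1.2963 + 1.5475 − 2.7420 = 0.102 bits.

0.102 bits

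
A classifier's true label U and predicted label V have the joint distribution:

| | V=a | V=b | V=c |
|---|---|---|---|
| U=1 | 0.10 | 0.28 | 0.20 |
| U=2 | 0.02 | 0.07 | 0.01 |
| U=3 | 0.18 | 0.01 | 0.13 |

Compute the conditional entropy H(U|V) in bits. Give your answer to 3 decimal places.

1.072 bits

Chain rule: H(U|V) = H(U,V) − H(V).
Marginals: p(U) = (0.5800, 0.1000, 0.3200), p(V) = (0.3000, 0.3600, 0.3400).
H(U,V) = 2.6531 bits; H(V) = 1.5809 bits.
H(U|V) = 2.6531 − 1.5809 = 1.072 bits.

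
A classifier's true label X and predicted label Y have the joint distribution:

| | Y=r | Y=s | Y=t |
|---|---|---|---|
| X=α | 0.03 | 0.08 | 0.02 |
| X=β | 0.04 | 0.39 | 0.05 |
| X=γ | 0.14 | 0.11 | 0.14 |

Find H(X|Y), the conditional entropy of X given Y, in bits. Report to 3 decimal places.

Marginals: p(X) = (0.1300, 0.4800, 0.3900), p(Y) = (0.2100, 0.5800, 0.2100).
H(X|Y) = Σ p(Y) · H(X|Y=·).
  Y=r: p=0.2100, H(X|Y=r) = 1.2467
  Y=s: p=0.5800, H(X|Y=s) = 1.2341
  Y=t: p=0.2100, H(X|Y=t) = 1.2060
Weighted sum = 1.231 bits.

1.231 bits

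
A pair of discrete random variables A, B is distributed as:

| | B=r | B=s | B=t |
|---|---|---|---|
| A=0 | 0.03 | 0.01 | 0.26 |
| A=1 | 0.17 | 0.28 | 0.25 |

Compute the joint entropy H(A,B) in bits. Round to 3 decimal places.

H(A,B) = −Σ p(x,y)·log₂ p(x,y) over all 6 cells.
  cell (0,r): −0.03·log₂0.03 = 0.1518
  cell (0,s): −0.01·log₂0.01 = 0.0664
  cell (0,t): −0.26·log₂0.26 = 0.5053
  cell (1,r): −0.17·log₂0.17 = 0.4346
  cell (1,s): −0.28·log₂0.28 = 0.5142
  cell (1,t): −0.25·log₂0.25 = 0.5000
Sum = 2.172 bits.

2.172 bits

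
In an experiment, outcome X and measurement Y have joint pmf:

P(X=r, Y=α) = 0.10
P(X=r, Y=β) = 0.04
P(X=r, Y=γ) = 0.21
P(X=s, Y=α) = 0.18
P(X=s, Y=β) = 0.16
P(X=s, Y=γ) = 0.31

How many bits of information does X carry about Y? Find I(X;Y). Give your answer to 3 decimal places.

0.020 bits

Marginals: p(X) = (0.3500, 0.6500), p(Y) = (0.2800, 0.2000, 0.5200).
I(X;Y) = Σ p(x,y)·log₂[p(x,y)/(p(x)p(y))].
  (r,α): 0.10·log₂(1.0204) = 0.0029
  (r,β): 0.04·log₂(0.5714) = -0.0323
  (r,γ): 0.21·log₂(1.1538) = 0.0434
  (s,α): 0.18·log₂(0.9890) = -0.0029
  (s,β): 0.16·log₂(1.2308) = 0.0479
  (s,γ): 0.31·log₂(0.9172) = -0.0387
Sum = 0.020 bits.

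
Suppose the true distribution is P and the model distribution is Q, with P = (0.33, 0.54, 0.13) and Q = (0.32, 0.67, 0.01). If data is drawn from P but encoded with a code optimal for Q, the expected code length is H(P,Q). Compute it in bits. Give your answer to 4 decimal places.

1.7182 bits

H(P,Q) = −Σ p·log₂ q.
  −0.33·log₂(0.32) = 0.54247
  −0.54·log₂(0.67) = 0.31199
  −0.13·log₂(0.01) = 0.86370
H(P,Q) = 1.7182 bits.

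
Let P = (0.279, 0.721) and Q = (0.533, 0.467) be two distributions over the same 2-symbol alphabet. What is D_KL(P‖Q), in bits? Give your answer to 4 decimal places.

D(P‖Q) = Σ p·log₂(p/q).
  0.279·log₂(0.279/0.533) = -0.26055
  0.721·log₂(0.721/0.467) = 0.45176
D(P‖Q) = 0.1912 bits.

0.1912 bits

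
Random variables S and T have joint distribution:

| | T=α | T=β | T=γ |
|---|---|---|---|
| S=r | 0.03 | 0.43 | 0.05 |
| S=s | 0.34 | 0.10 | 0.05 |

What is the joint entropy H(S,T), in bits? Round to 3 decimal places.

H(S,T) = −Σ p(x,y)·log₂ p(x,y) over all 6 cells.
  cell (r,α): −0.03·log₂0.03 = 0.1518
  cell (r,β): −0.43·log₂0.43 = 0.5236
  cell (r,γ): −0.05·log₂0.05 = 0.2161
  cell (s,α): −0.34·log₂0.34 = 0.5292
  cell (s,β): −0.10·log₂0.10 = 0.3322
  cell (s,γ): −0.05·log₂0.05 = 0.2161
Sum = 1.969 bits.

1.969 bits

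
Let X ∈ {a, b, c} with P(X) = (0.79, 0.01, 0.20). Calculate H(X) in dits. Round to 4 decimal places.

H(X) = −Σ p·log₁₀ p.
  −(0.79)·log₁₀(0.79) = 0.08087
  −(0.01)·log₁₀(0.01) = 0.02000
  −(0.20)·log₁₀(0.20) = 0.13979
Sum: 0.08087 + 0.02000 + 0.13979 = 0.2407 dits.

0.2407 dits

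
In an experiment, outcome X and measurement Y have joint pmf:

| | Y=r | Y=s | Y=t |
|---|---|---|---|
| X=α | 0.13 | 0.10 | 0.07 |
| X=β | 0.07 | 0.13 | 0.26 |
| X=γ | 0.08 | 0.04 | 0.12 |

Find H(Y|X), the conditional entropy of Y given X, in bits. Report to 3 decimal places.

1.454 bits

Chain rule: H(Y|X) = H(X,Y) − H(X).
Marginals: p(X) = (0.3000, 0.4600, 0.2400), p(Y) = (0.2800, 0.2700, 0.4500).
H(X,Y) = 2.9842 bits; H(X) = 1.5306 bits.
H(Y|X) = 2.9842 − 1.5306 = 1.454 bits.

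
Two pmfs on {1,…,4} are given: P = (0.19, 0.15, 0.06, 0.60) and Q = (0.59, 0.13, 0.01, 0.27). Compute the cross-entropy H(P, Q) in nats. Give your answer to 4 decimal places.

1.4682 nats

H(P,Q) = −Σ p·ln q.
  −0.19·ln(0.59) = 0.10025
  −0.15·ln(0.13) = 0.30603
  −0.06·ln(0.01) = 0.27631
  −0.60·ln(0.27) = 0.78560
H(P,Q) = 1.4682 nats.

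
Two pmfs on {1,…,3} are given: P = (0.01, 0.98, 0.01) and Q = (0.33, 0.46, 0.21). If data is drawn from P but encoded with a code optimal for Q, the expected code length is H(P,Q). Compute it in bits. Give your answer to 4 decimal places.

1.1364 bits

H(P,Q) = −Σ p·log₂ q.
  −0.01·log₂(0.33) = 0.01599
  −0.98·log₂(0.46) = 1.09789
  −0.01·log₂(0.21) = 0.02252
H(P,Q) = 1.1364 bits.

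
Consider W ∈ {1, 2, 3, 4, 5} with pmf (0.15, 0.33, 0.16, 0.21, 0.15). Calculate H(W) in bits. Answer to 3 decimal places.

H(W) = −Σ p·log₂ p.
  −(0.15)·log₂(0.15) = 0.4105
  −(0.33)·log₂(0.33) = 0.5278
  −(0.16)·log₂(0.16) = 0.4230
  −(0.21)·log₂(0.21) = 0.4728
  −(0.15)·log₂(0.15) = 0.4105
Sum: 0.4105 + 0.5278 + 0.4230 + 0.4728 + 0.4105 = 2.245 bits.

2.245 bits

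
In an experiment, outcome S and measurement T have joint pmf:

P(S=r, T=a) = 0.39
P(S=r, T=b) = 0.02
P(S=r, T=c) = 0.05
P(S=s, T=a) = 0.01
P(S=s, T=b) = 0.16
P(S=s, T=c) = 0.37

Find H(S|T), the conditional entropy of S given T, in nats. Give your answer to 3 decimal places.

0.263 nats

Chain rule: H(S|T) = H(S,T) − H(T).
Marginals: p(S) = (0.4600, 0.5400), p(T) = (0.4000, 0.1800, 0.4200).
H(S,T) = 1.3024 nats; H(T) = 1.0395 nats.
H(S|T) = 1.3024 − 1.0395 = 0.263 nats.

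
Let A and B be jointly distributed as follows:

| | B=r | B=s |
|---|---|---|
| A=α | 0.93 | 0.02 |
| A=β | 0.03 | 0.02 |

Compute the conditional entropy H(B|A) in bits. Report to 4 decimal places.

Chain rule: H(B|A) = H(A,B) − H(A).
Marginals: p(A) = (0.9500, 0.0500), p(B) = (0.9600, 0.0400).
H(A,B) = 0.4749 bits; H(A) = 0.2864 bits.
H(B|A) = 0.4749 − 0.2864 = 0.1885 bits.

0.1885 bits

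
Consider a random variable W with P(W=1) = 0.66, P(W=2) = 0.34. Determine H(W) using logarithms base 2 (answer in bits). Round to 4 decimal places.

0.9248 bits

H(W) = −Σ p·log₂ p.
  −(0.66)·log₂(0.66) = 0.39564
  −(0.34)·log₂(0.34) = 0.52917
Sum: 0.39564 + 0.52917 = 0.9248 bits.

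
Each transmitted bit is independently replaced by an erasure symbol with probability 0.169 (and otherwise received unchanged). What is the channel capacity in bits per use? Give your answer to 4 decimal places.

0.8310 bits

Binary erasure channel: capacity C = 1 − ε.
C = 1 − 0.169 = 0.8310 bits per channel use.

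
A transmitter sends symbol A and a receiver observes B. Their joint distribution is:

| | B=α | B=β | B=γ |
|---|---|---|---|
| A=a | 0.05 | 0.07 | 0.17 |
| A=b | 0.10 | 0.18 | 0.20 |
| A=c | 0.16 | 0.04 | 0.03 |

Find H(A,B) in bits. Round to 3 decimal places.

H(A,B) = −Σ p(x,y)·log₂ p(x,y) over all 9 cells.
  cell (a,α): −0.05·log₂0.05 = 0.2161
  cell (a,β): −0.07·log₂0.07 = 0.2686
  cell (a,γ): −0.17·log₂0.17 = 0.4346
  cell (b,α): −0.10·log₂0.10 = 0.3322
  cell (b,β): −0.18·log₂0.18 = 0.4453
  cell (b,γ): −0.20·log₂0.20 = 0.4644
  cell (c,α): −0.16·log₂0.16 = 0.4230
  cell (c,β): −0.04·log₂0.04 = 0.1858
  cell (c,γ): −0.03·log₂0.03 = 0.1518
Sum = 2.922 bits.

2.922 bits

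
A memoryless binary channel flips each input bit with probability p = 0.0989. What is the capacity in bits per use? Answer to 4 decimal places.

0.5345 bits

Binary symmetric channel: C = 1 − h₂(ε) where h₂ is the binary entropy function.
h₂(0.0989) = −0.0989·log₂0.0989 − 0.9011·log₂0.9011 = 0.4655.
C = 1 − 0.4655 = 0.5345 bits per channel use.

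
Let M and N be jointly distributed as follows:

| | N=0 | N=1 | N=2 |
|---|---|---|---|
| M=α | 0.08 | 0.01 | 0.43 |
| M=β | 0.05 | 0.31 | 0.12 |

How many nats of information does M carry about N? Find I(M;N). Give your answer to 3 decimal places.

0.273 nats

Marginals: p(M) = (0.5200, 0.4800), p(N) = (0.1300, 0.3200, 0.5500).
I(M;N) = H(M) + H(N) − H(M,N).
H(M) = 0.6923, H(N) = 0.9587, H(M,N) = 1.3783.
I(M;N) = 0.6923 + 0.9587 − 1.3783 = 0.273 nats.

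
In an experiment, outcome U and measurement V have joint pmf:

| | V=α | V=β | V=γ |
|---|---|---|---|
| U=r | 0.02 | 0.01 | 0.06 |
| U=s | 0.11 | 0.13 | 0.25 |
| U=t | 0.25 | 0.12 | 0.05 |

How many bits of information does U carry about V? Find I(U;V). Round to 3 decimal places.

Marginals: p(U) = (0.0900, 0.4900, 0.4200), p(V) = (0.3800, 0.2600, 0.3600).
I(U;V) = Σ p(x,y)·log₂[p(x,y)/(p(x)p(y))].
  (r,α): 0.02·log₂(0.5848) = -0.0155
  (r,β): 0.01·log₂(0.4274) = -0.0123
  (r,γ): 0.06·log₂(1.8519) = 0.0533
  (s,α): 0.11·log₂(0.5908) = -0.0835
  (s,β): 0.13·log₂(1.0204) = 0.0038
  (s,γ): 0.25·log₂(1.4172) = 0.1258
  (t,α): 0.25·log₂(1.5664) = 0.1619
  (t,β): 0.12·log₂(1.0989) = 0.0163
  (t,γ): 0.05·log₂(0.3307) = -0.0798
Sum = 0.170 bits.

0.170 bits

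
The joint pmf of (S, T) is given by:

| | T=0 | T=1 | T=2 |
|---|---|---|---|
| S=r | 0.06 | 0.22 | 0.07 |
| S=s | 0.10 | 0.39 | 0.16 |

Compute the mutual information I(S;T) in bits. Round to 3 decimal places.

Marginals: p(S) = (0.3500, 0.6500), p(T) = (0.1600, 0.6100, 0.2300).
I(S;T) = Σ p(x,y)·log₂[p(x,y)/(p(x)p(y))].
  (r,0): 0.06·log₂(1.0714) = 0.0060
  (r,1): 0.22·log₂(1.0304) = 0.0095
  (r,2): 0.07·log₂(0.8696) = -0.0141
  (s,0): 0.10·log₂(0.9615) = -0.0057
  (s,1): 0.39·log₂(0.9836) = -0.0093
  (s,2): 0.16·log₂(1.0702) = 0.0157
Sum = 0.002 bits.

0.002 bits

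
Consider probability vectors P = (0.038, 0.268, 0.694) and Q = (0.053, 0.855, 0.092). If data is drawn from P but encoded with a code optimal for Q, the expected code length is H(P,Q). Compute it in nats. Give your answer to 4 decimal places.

H(P,Q) = −Σ p·ln q.
  −0.038·ln(0.053) = 0.11162
  −0.268·ln(0.855) = 0.04198
  −0.694·ln(0.092) = 1.65586
H(P,Q) = 1.8095 nats.

1.8095 nats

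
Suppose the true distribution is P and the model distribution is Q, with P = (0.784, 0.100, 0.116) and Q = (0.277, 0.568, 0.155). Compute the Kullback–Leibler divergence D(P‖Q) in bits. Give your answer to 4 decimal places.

0.8777 bits

D(P‖Q) = Σ p·log₂(p/q).
  0.784·log₂(0.784/0.277) = 1.17676
  0.100·log₂(0.100/0.568) = -0.25059
  0.116·log₂(0.116/0.155) = -0.04850
D(P‖Q) = 0.8777 bits.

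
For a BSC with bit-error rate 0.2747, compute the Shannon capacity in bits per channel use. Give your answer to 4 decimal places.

0.1519 bits

Binary symmetric channel: C = 1 − h₂(ε) where h₂ is the binary entropy function.
h₂(0.2747) = −0.2747·log₂0.2747 − 0.7253·log₂0.7253 = 0.8481.
C = 1 − 0.8481 = 0.1519 bits per channel use.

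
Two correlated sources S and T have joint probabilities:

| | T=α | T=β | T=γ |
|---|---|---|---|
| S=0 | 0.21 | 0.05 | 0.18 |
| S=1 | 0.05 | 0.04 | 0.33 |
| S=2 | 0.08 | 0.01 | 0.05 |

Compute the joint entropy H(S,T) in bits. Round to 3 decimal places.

H(S,T) = −Σ p(x,y)·log₂ p(x,y) over all 9 cells.
  cell (0,α): −0.21·log₂0.21 = 0.4728
  cell (0,β): −0.05·log₂0.05 = 0.2161
  cell (0,γ): −0.18·log₂0.18 = 0.4453
  cell (1,α): −0.05·log₂0.05 = 0.2161
  cell (1,β): −0.04·log₂0.04 = 0.1858
  cell (1,γ): −0.33·log₂0.33 = 0.5278
  cell (2,α): −0.08·log₂0.08 = 0.2915
  cell (2,β): −0.01·log₂0.01 = 0.0664
  cell (2,γ): −0.05·log₂0.05 = 0.2161
Sum = 2.638 bits.

2.638 bits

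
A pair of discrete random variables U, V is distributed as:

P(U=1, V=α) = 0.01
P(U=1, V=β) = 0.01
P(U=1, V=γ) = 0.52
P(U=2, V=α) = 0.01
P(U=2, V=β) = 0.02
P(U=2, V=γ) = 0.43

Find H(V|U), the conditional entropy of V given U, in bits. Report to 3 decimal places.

Marginals: p(U) = (0.5400, 0.4600), p(V) = (0.0200, 0.0300, 0.9500).
H(V|U) = Σ p(U) · H(V|U=·).
  U=1: p=0.5400, H(V|U=1) = 0.2656
  U=2: p=0.4600, H(V|U=2) = 0.4077
Weighted sum = 0.331 bits.

0.331 bits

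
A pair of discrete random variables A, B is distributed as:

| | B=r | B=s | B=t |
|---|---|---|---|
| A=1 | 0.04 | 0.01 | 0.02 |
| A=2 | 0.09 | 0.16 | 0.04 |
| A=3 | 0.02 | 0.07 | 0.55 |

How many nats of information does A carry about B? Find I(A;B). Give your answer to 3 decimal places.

Marginals: p(A) = (0.0700, 0.2900, 0.6400), p(B) = (0.1500, 0.2400, 0.6100).
I(A;B) = H(A) + H(B) − H(A,B).
H(A) = 0.8308, H(B) = 0.9286, H(A,B) = 1.4849.
I(A;B) = 0.8308 + 0.9286 − 1.4849 = 0.274 nats.

0.274 nats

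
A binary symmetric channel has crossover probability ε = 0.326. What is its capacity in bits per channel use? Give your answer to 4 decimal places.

Binary symmetric channel: C = 1 − h₂(ε) where h₂ is the binary entropy function.
h₂(0.326) = −0.326·log₂0.326 − 0.674·log₂0.674 = 0.9108.
C = 1 − 0.9108 = 0.0892 bits per channel use.

0.0892 bits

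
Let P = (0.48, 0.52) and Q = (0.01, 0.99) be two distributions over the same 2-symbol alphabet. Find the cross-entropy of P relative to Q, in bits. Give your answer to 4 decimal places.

H(P,Q) = −Σ p·log₂ q.
  −0.48·log₂(0.01) = 3.18905
  −0.52·log₂(0.99) = 0.00754
H(P,Q) = 3.1966 bits.

3.1966 bits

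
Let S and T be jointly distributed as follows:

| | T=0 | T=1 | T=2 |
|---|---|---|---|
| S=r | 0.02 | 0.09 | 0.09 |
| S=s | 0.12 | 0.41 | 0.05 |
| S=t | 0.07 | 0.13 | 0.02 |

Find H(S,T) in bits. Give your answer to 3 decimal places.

H(S,T) = −Σ p(x,y)·log₂ p(x,y) over all 9 cells.
  cell (r,0): −0.02·log₂0.02 = 0.1129
  cell (r,1): −0.09·log₂0.09 = 0.3127
  cell (r,2): −0.09·log₂0.09 = 0.3127
  cell (s,0): −0.12·log₂0.12 = 0.3671
  cell (s,1): −0.41·log₂0.41 = 0.5274
  cell (s,2): −0.05·log₂0.05 = 0.2161
  cell (t,0): −0.07·log₂0.07 = 0.2686
  cell (t,1): −0.13·log₂0.13 = 0.3826
  cell (t,2): −0.02·log₂0.02 = 0.1129
Sum = 2.613 bits.

2.613 bits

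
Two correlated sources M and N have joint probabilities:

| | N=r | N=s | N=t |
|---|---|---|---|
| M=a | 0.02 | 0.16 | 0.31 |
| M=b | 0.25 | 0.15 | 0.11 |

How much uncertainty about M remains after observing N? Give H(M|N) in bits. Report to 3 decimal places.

0.761 bits

Chain rule: H(M|N) = H(M,N) − H(N).
Marginals: p(M) = (0.4900, 0.5100), p(N) = (0.2700, 0.3100, 0.4200).
H(M,N) = 2.3205 bits; H(N) = 1.5595 bits.
H(M|N) = 2.3205 − 1.5595 = 0.761 bits.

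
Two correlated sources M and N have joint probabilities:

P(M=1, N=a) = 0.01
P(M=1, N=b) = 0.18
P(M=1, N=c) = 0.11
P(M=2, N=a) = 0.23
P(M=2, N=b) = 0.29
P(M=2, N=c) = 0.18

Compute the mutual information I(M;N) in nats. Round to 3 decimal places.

0.064 nats

Marginals: p(M) = (0.3000, 0.7000), p(N) = (0.2400, 0.4700, 0.2900).
I(M;N) = Σ p(x,y)·ln[p(x,y)/(p(x)p(y))].
  (1,a): 0.01·ln(0.1389) = -0.0197
  (1,b): 0.18·ln(1.2766) = 0.0440
  (1,c): 0.11·ln(1.2644) = 0.0258
  (2,a): 0.23·ln(1.3690) = 0.0722
  (2,b): 0.29·ln(0.8815) = -0.0366
  (2,c): 0.18·ln(0.8867) = -0.0216
Sum = 0.064 nats.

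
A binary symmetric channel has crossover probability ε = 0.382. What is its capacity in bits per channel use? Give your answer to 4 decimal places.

Binary symmetric channel: C = 1 − h₂(ε) where h₂ is the binary entropy function.
h₂(0.382) = −0.382·log₂0.382 − 0.618·log₂0.618 = 0.9594.
C = 1 − 0.9594 = 0.0406 bits per channel use.

0.0406 bits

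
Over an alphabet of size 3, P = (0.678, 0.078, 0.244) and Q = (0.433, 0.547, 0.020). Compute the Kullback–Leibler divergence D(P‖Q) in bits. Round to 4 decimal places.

1.1000 bits

D(P‖Q) = Σ p·log₂(p/q).
  0.678·log₂(0.678/0.433) = 0.43861
  0.078·log₂(0.078/0.547) = -0.21918
  0.244·log₂(0.244/0.020) = 0.88055
D(P‖Q) = 1.1000 bits.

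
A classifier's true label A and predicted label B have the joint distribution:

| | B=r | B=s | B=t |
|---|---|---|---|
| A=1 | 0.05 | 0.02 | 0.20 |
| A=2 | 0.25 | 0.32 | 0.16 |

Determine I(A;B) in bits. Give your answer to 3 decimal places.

0.180 bits

Marginals: p(A) = (0.2700, 0.7300), p(B) = (0.3000, 0.3400, 0.3600).
I(A;B) = Σ p(x,y)·log₂[p(x,y)/(p(x)p(y))].
  (1,r): 0.05·log₂(0.6173) = -0.0348
  (1,s): 0.02·log₂(0.2179) = -0.0440
  (1,t): 0.20·log₂(2.0576) = 0.2082
  (2,r): 0.25·log₂(1.1416) = 0.0477
  (2,s): 0.32·log₂(1.2893) = 0.1173
  (2,t): 0.16·log₂(0.6088) = -0.1145
Sum = 0.180 bits.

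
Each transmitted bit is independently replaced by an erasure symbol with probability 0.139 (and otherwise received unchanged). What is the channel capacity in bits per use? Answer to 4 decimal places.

Binary erasure channel: capacity C = 1 − ε.
C = 1 − 0.139 = 0.8610 bits per channel use.

0.8610 bits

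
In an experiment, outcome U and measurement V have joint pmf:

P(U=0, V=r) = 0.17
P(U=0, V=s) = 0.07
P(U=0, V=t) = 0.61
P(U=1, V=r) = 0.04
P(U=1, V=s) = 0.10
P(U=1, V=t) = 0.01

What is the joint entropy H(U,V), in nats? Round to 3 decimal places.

H(U,V) = −Σ p(x,y)·ln p(x,y) over all 6 cells.
  cell (0,r): −0.17·ln0.17 = 0.3012
  cell (0,s): −0.07·ln0.07 = 0.1861
  cell (0,t): −0.61·ln0.61 = 0.3015
  cell (1,r): −0.04·ln0.04 = 0.1288
  cell (1,s): −0.10·ln0.10 = 0.2303
  cell (1,t): −0.01·ln0.01 = 0.0461
Sum = 1.194 nats.

1.194 nats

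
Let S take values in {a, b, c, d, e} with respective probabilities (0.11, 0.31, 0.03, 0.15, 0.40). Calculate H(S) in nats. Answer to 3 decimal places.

1.362 nats

H(S) = −Σ p·ln p.
  −(0.11)·ln(0.11) = 0.2428
  −(0.31)·ln(0.31) = 0.3631
  −(0.03)·ln(0.03) = 0.1052
  −(0.15)·ln(0.15) = 0.2846
  −(0.40)·ln(0.40) = 0.3665
Sum: 0.2428 + 0.3631 + 0.1052 + 0.2846 + 0.3665 = 1.362 nats.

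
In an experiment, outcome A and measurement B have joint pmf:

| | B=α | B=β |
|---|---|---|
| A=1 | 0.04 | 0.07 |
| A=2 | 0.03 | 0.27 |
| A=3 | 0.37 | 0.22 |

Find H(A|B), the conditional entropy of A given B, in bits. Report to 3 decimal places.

1.138 bits

Chain rule: H(A|B) = H(A,B) − H(B).
Marginals: p(A) = (0.1100, 0.3000, 0.5900), p(B) = (0.4400, 0.5600).
H(A,B) = 2.1274 bits; H(B) = 0.9896 bits.
H(A|B) = 2.1274 − 0.9896 = 1.138 bits.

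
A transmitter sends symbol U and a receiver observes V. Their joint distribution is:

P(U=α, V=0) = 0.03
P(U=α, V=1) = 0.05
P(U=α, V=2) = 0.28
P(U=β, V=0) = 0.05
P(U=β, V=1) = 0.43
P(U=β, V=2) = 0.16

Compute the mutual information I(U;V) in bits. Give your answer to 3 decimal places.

0.219 bits

Marginals: p(U) = (0.3600, 0.6400), p(V) = (0.0800, 0.4800, 0.4400).
I(U;V) = H(U) + H(V) − H(U,V).
H(U) = 0.9427, H(V) = 1.3209, H(U,V) = 2.0448.
I(U;V) = 0.9427 + 1.3209 − 2.0448 = 0.219 bits.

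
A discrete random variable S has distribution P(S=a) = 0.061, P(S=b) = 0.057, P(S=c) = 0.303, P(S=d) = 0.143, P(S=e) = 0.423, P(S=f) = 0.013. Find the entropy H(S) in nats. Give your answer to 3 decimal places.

H(S) = −Σ p·ln p.
  −(0.061)·ln(0.061) = 0.1706
  −(0.057)·ln(0.057) = 0.1633
  −(0.303)·ln(0.303) = 0.3618
  −(0.143)·ln(0.143) = 0.2781
  −(0.423)·ln(0.423) = 0.3639
  −(0.013)·ln(0.013) = 0.0565
Sum: 0.1706 + 0.1633 + 0.3618 + 0.2781 + 0.3639 + 0.0565 = 1.394 nats.

1.394 nats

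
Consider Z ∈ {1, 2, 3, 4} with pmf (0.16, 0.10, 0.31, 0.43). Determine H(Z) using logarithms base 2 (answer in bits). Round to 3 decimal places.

H(Z) = −Σ p·log₂ p.
  −(0.16)·log₂(0.16) = 0.4230
  −(0.10)·log₂(0.10) = 0.3322
  −(0.31)·log₂(0.31) = 0.5238
  −(0.43)·log₂(0.43) = 0.5236
Sum: 0.4230 + 0.3322 + 0.5238 + 0.5236 = 1.803 bits.

1.803 bits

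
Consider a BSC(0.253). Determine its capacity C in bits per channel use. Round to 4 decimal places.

Binary symmetric channel: C = 1 − h₂(ε) where h₂ is the binary entropy function.
h₂(0.253) = −0.253·log₂0.253 − 0.747·log₂0.747 = 0.8160.
C = 1 − 0.8160 = 0.1840 bits per channel use.

0.1840 bits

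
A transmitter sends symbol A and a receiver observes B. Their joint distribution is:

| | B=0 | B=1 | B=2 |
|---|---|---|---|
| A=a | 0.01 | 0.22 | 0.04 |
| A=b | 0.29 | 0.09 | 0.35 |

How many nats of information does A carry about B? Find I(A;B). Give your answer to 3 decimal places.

Marginals: p(A) = (0.2700, 0.7300), p(B) = (0.3000, 0.3100, 0.3900).
I(A;B) = H(A) + H(B) − H(A,B).
H(A) = 0.5833, H(B) = 1.0915, H(A,B) = 1.4511.
I(A;B) = 0.5833 + 1.0915 − 1.4511 = 0.224 nats.

0.224 nats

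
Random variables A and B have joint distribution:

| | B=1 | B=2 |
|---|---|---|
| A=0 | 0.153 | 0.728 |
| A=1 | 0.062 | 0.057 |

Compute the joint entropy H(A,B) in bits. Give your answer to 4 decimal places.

1.2321 bits

H(A,B) = −Σ p(x,y)·log₂ p(x,y) over all 4 cells.
  cell (0,1): −0.153·log₂0.153 = 0.41438
  cell (0,2): −0.728·log₂0.728 = 0.33342
  cell (1,1): −0.062·log₂0.062 = 0.24872
  cell (1,2): −0.057·log₂0.057 = 0.23557
Sum = 1.2321 bits.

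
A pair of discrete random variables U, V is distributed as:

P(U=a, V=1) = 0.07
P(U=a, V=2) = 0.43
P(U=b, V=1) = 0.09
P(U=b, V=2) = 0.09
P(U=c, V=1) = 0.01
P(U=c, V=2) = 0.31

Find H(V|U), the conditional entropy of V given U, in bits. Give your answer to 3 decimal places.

Marginals: p(U) = (0.5000, 0.1800, 0.3200), p(V) = (0.1700, 0.8300).
H(V|U) = Σ p(U) · H(V|U=·).
  U=a: p=0.5000, H(V|U=a) = 0.5842
  U=b: p=0.1800, H(V|U=b) = 1.0000
  U=c: p=0.3200, H(V|U=c) = 0.2006
Weighted sum = 0.536 bits.

0.536 bits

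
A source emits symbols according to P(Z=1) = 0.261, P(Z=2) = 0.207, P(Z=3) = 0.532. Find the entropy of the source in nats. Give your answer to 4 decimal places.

1.0124 nats

H(Z) = −Σ p·ln p.
  −(0.261)·ln(0.261) = 0.35058
  −(0.207)·ln(0.207) = 0.32603
  −(0.532)·ln(0.532) = 0.33575
Sum: 0.35058 + 0.32603 + 0.33575 = 1.0124 nats.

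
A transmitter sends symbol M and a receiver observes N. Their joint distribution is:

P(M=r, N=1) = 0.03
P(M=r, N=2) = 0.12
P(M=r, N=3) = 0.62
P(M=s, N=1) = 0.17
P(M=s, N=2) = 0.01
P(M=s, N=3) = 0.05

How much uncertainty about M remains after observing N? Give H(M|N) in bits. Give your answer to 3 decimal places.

0.429 bits

Chain rule: H(M|N) = H(M,N) − H(N).
Marginals: p(M) = (0.7700, 0.2300), p(N) = (0.2000, 0.1300, 0.6700).
H(M,N) = 1.6635 bits; H(N) = 1.2341 bits.
H(M|N) = 1.6635 − 1.2341 = 0.429 bits.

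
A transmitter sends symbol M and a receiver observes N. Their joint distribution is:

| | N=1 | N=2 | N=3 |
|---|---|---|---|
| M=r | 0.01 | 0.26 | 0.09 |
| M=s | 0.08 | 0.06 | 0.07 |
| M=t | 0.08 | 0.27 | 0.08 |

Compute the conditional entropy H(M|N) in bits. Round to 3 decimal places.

1.403 bits

Chain rule: H(M|N) = H(M,N) − H(N).
Marginals: p(M) = (0.3600, 0.2100, 0.4300), p(N) = (0.1700, 0.5900, 0.2400).
H(M,N) = 2.7810 bits; H(N) = 1.3778 bits.
H(M|N) = 2.7810 − 1.3778 = 1.403 bits.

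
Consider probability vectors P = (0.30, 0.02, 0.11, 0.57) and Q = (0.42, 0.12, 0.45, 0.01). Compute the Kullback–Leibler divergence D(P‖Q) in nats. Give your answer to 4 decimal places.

2.0128 nats

D(P‖Q) = Σ p·ln(p/q).
  0.30·ln(0.30/0.42) = -0.10094
  0.02·ln(0.02/0.12) = -0.03584
  0.11·ln(0.11/0.45) = -0.15496
  0.57·ln(0.57/0.01) = 2.30454
D(P‖Q) = 2.0128 nats.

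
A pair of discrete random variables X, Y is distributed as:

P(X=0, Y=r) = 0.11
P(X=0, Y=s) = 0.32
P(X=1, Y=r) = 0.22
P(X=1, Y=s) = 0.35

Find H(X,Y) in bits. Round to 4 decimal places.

H(X,Y) = −Σ p(x,y)·log₂ p(x,y) over all 4 cells.
  cell (0,r): −0.11·log₂0.11 = 0.35029
  cell (0,s): −0.32·log₂0.32 = 0.52603
  cell (1,r): −0.22·log₂0.22 = 0.48057
  cell (1,s): −0.35·log₂0.35 = 0.53010
Sum = 1.8870 bits.

1.8870 bits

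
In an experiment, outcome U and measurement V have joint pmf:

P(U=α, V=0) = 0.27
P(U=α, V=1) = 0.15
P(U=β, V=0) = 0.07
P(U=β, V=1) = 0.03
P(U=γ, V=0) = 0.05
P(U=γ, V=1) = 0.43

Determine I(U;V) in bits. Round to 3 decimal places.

0.250 bits

Marginals: p(U) = (0.4200, 0.1000, 0.4800), p(V) = (0.3900, 0.6100).
I(U;V) = H(U) + H(V) − H(U,V).
H(U) = 1.3661, H(V) = 0.9648, H(U,V) = 2.0805.
I(U;V) = 1.3661 + 0.9648 − 2.0805 = 0.250 bits.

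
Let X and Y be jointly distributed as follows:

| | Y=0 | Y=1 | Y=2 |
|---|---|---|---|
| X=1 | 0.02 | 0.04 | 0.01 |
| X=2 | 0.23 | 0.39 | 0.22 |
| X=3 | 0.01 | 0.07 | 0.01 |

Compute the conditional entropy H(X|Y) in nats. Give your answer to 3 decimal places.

0.530 nats

Chain rule: H(X|Y) = H(X,Y) − H(Y).
Marginals: p(X) = (0.0700, 0.8400, 0.0900), p(Y) = (0.2600, 0.5000, 0.2400).
H(X,Y) = 1.5697 nats; H(Y) = 1.0393 nats.
H(X|Y) = 1.5697 − 1.0393 = 0.530 nats.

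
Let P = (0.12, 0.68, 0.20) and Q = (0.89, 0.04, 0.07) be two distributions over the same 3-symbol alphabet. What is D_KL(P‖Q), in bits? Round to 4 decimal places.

2.7355 bits

D(P‖Q) = Σ p·log₂(p/q).
  0.12·log₂(0.12/0.89) = -0.34689
  0.68·log₂(0.68/0.04) = 2.77947
  0.20·log₂(0.20/0.07) = 0.30291
D(P‖Q) = 2.7355 bits.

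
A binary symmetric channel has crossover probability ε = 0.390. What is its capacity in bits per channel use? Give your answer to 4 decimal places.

0.0352 bits

Binary symmetric channel: C = 1 − h₂(ε) where h₂ is the binary entropy function.
h₂(0.390) = −0.390·log₂0.390 − 0.610·log₂0.610 = 0.9648.
C = 1 − 0.9648 = 0.0352 bits per channel use.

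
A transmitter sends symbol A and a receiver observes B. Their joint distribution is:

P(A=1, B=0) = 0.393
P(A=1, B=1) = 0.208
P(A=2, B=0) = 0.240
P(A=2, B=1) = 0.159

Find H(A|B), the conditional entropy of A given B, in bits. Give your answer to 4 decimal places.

Marginals: p(A) = (0.6010, 0.3990), p(B) = (0.6330, 0.3670).
H(A|B) = Σ p(B) · H(A|B=·).
  B=0: p=0.6330, H(A|B=0) = 0.9574
  B=1: p=0.3670, H(A|B=1) = 0.9871
Weighted sum = 0.9683 bits.

0.9683 bits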